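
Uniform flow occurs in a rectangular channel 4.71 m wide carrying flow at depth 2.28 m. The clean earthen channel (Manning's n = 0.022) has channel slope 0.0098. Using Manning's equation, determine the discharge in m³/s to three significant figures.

53.3 m³/s

A = b·y = 4.71 × 2.28 = 10.74 m²
P = b + 2y = 4.71 + 2×2.28 = 9.270 m
R = A/P = 10.74/9.270 = 1.158 m
Q = (1/n)·A·R^(2/3)·S^(1/2) = (1/0.022) × 10.74 × 1.158^(2/3) × 0.0098^(1/2) = 53.30 m³/s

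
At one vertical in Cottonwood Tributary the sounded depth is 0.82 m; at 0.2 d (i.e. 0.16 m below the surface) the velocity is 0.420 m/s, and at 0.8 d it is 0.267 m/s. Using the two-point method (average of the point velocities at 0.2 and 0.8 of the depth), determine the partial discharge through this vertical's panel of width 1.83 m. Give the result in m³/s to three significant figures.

v̄ = (0.420 + 0.267) / 2 = 0.3435 m/s
q = v̄ × d × w = 0.3435 × 0.82 × 1.83 = 0.5155 m³/s

0.515 m³/s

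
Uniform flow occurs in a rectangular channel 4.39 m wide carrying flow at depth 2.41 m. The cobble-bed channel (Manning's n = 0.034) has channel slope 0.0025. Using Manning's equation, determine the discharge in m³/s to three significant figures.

17.1 m³/s

A = b·y = 4.39 × 2.41 = 10.58 m²
P = b + 2y = 4.39 + 2×2.41 = 9.210 m
R = A/P = 10.58/9.210 = 1.149 m
Q = (1/n)·A·R^(2/3)·S^(1/2) = (1/0.034) × 10.58 × 1.149^(2/3) × 0.0025^(1/2) = 17.07 m³/s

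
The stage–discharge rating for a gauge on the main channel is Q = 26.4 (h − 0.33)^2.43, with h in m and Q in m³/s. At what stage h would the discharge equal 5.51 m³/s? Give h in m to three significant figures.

0.855 m

h − h₀ = (Q/C)^(1/b) = (5.51/26.4)^(1/2.43) = 0.5248 m
h = 0.33 + 0.5248 = 0.8548 m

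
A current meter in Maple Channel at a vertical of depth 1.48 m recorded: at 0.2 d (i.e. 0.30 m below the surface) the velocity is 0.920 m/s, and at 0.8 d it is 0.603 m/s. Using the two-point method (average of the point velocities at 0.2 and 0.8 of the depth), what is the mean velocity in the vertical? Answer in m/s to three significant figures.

v̄ = (0.920 + 0.603) / 2 = 0.7615 m/s

0.762 m/s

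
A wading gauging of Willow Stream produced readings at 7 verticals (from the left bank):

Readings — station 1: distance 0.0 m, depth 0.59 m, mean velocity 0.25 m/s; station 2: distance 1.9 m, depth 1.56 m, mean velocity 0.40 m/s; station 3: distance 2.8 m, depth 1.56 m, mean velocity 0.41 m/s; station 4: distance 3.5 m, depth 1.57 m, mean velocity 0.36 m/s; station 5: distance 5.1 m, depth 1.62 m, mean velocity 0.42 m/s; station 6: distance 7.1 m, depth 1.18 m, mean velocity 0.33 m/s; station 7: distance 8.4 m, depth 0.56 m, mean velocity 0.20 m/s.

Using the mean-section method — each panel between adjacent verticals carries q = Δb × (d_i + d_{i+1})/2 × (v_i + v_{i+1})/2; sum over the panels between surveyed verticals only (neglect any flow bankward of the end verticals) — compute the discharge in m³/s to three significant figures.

Panel 1-2: Δb = 1.9 m, d̄ = (0.59+1.56)/2 = 1.075, v̄ = (0.25+0.40)/2 = 0.325 → q = 1.9×1.075×0.325 = 0.6638 m³/s
Panel 2-3: Δb = 0.9 m, d̄ = (1.56+1.56)/2 = 1.56, v̄ = (0.40+0.41)/2 = 0.405 → q = 0.9×1.56×0.405 = 0.5686 m³/s
Panel 3-4: Δb = 0.7 m, d̄ = (1.56+1.57)/2 = 1.565, v̄ = (0.41+0.36)/2 = 0.385 → q = 0.7×1.565×0.385 = 0.4218 m³/s
Panel 4-5: Δb = 1.6 m, d̄ = (1.57+1.62)/2 = 1.595, v̄ = (0.36+0.42)/2 = 0.39 → q = 1.6×1.595×0.39 = 0.9953 m³/s
Panel 5-6: Δb = 2 m, d̄ = (1.62+1.18)/2 = 1.4, v̄ = (0.42+0.33)/2 = 0.375 → q = 2×1.4×0.375 = 1.050 m³/s
Panel 6-7: Δb = 1.3 m, d̄ = (1.18+0.56)/2 = 0.87, v̄ = (0.33+0.20)/2 = 0.265 → q = 1.3×0.87×0.265 = 0.2997 m³/s
Q = Σ q = 3.999 m³/s

4.00 m³/s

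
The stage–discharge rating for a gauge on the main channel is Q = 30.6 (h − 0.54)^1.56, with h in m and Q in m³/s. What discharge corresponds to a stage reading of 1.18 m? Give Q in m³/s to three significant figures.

Q = 30.6 × (1.18 − 0.54)^1.56 = 30.6 × 0.64^1.56 = 15.25 m³/s

15.3 m³/s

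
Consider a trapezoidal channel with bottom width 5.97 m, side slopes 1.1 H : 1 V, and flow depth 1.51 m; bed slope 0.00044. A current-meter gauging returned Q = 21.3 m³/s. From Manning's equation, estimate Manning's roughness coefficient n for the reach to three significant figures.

0.0121

A = (b + z·y)·y = (5.97 + 1.1×1.51)×1.51 = 11.52 m²
P = b + 2y√(1+z²) = 5.97 + 2×1.51×√(1+1.1²) = 10.46 m
R = A/P = 11.52/10.46 = 1.102 m
n = (1/Q)·A·R^(2/3)·S^(1/2) = (1/21.3) × 11.52 × 1.067 × 0.02098 = 0.01210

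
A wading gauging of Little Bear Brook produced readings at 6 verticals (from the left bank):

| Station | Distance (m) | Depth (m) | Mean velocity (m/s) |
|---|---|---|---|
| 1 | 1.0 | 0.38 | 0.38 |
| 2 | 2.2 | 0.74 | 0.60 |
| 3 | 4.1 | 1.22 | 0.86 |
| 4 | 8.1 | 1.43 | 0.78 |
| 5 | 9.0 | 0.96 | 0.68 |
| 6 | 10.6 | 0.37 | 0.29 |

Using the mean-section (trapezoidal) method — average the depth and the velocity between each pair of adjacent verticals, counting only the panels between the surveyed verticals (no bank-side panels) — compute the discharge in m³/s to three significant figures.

Panel 1-2: Δb = 1.2 m, d̄ = (0.38+0.74)/2 = 0.56, v̄ = (0.38+0.60)/2 = 0.49 → q = 1.2×0.56×0.49 = 0.3293 m³/s
Panel 2-3: Δb = 1.9 m, d̄ = (0.74+1.22)/2 = 0.98, v̄ = (0.60+0.86)/2 = 0.73 → q = 1.9×0.98×0.73 = 1.359 m³/s
Panel 3-4: Δb = 4 m, d̄ = (1.22+1.43)/2 = 1.325, v̄ = (0.86+0.78)/2 = 0.82 → q = 4×1.325×0.82 = 4.346 m³/s
Panel 4-5: Δb = 0.9 m, d̄ = (1.43+0.96)/2 = 1.195, v̄ = (0.78+0.68)/2 = 0.73 → q = 0.9×1.195×0.73 = 0.7851 m³/s
Panel 5-6: Δb = 1.6 m, d̄ = (0.96+0.37)/2 = 0.665, v̄ = (0.68+0.29)/2 = 0.485 → q = 1.6×0.665×0.485 = 0.5160 m³/s
Q = Σ q = 7.336 m³/s

7.34 m³/s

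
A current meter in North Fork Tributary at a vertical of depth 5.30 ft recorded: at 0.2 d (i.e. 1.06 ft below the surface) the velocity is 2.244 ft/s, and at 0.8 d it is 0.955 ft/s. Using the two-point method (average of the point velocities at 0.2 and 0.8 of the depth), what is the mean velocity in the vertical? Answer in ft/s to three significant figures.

v̄ = (2.244 + 0.955) / 2 = 1.600 ft/s

1.60 ft/s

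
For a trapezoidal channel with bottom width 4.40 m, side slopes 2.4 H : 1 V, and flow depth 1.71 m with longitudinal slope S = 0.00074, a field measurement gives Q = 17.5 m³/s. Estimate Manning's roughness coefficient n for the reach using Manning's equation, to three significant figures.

0.0240

A = (b + z·y)·y = (4.40 + 2.4×1.71)×1.71 = 14.54 m²
P = b + 2y√(1+z²) = 4.40 + 2×1.71×√(1+2.4²) = 13.29 m
R = A/P = 14.54/13.29 = 1.094 m
n = (1/Q)·A·R^(2/3)·S^(1/2) = (1/17.5) × 14.54 × 1.062 × 0.02720 = 0.02400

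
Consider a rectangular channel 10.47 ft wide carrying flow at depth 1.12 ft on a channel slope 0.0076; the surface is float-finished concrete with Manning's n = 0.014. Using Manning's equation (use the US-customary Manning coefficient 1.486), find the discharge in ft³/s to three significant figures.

A = b·y = 10.47 × 1.12 = 11.73 ft²
P = b + 2y = 10.47 + 2×1.12 = 12.71 ft
R = A/P = 11.73/12.71 = 0.9226 ft
Q = (1.486/n)·A·R^(2/3)·S^(1/2) = (1.486/0.014) × 11.73 × 0.9226^(2/3) × 0.0076^(1/2) = 102.8 ft³/s

103 ft³/s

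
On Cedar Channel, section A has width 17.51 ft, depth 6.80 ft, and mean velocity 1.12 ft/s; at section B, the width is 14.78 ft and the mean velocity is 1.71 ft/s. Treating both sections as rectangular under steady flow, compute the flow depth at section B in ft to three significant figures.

5.28 ft

Q = A₁V₁ = (17.51×6.80) × 1.12 = 133.4 ft³/s
d₂ = Q/(b₂ V₂) = 133.4/(14.78×1.71) = 5.276 ft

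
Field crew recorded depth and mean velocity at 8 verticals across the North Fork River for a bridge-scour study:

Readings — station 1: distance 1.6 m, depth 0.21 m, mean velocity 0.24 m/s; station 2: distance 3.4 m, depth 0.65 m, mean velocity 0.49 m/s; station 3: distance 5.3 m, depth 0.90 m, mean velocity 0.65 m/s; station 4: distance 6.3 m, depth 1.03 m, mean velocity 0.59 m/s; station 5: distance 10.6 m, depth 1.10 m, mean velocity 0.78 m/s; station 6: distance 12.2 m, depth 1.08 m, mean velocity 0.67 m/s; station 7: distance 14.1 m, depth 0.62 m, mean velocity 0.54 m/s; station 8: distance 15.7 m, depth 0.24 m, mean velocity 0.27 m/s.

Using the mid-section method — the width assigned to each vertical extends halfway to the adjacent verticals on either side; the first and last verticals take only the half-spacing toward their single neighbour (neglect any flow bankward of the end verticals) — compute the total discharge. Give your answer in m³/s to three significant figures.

7.53 m³/s

w_1 = (3.4 − 1.6)/2 = 0.9 m; q_1 = 0.24 × 0.21 × 0.9 = 0.04536 m³/s
w_2 = (5.3 − 1.6)/2 = 1.85 m; q_2 = 0.49 × 0.65 × 1.85 = 0.5892 m³/s
w_3 = (6.3 − 3.4)/2 = 1.45 m; q_3 = 0.65 × 0.90 × 1.45 = 0.8483 m³/s
w_4 = (10.6 − 5.3)/2 = 2.65 m; q_4 = 0.59 × 1.03 × 2.65 = 1.610 m³/s
w_5 = (12.2 − 6.3)/2 = 2.95 m; q_5 = 0.78 × 1.10 × 2.95 = 2.531 m³/s
w_6 = (14.1 − 10.6)/2 = 1.75 m; q_6 = 0.67 × 1.08 × 1.75 = 1.266 m³/s
w_7 = (15.7 − 12.2)/2 = 1.75 m; q_7 = 0.54 × 0.62 × 1.75 = 0.5859 m³/s
w_8 = (15.7 − 14.1)/2 = 0.8 m; q_8 = 0.27 × 0.24 × 0.8 = 0.05184 m³/s
Q = Σ qᵢ = 7.528 m³/s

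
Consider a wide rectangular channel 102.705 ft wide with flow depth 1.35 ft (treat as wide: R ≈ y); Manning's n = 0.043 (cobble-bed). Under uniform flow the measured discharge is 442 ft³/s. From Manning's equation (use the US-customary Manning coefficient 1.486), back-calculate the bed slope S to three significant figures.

0.00570

A = b·y = 102.705 × 1.35 = 138.7 ft²
Wide channel: R ≈ y = 1.35 ft
S = (Q·n / (1.486·A·R^(2/3)))² = (442×0.043 / (1.486×138.7×1.221))² = 0.005703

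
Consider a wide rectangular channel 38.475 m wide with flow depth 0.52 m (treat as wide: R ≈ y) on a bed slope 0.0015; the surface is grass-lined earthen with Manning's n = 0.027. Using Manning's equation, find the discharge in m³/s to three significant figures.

A = b·y = 38.475 × 0.52 = 20.01 m²
Wide channel: R ≈ y = 0.52 m
Q = (1/n)·A·R^(2/3)·S^(1/2) = (1/0.027) × 20.01 × 0.5200^(2/3) × 0.0015^(1/2) = 18.56 m³/s

18.6 m³/s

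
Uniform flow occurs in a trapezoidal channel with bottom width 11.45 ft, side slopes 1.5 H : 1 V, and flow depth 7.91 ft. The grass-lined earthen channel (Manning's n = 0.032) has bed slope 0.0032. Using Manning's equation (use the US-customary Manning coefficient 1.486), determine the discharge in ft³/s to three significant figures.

1340 ft³/s

A = (b + z·y)·y = (11.45 + 1.5×7.91)×7.91 = 184.4 ft²
P = b + 2y√(1+z²) = 11.45 + 2×7.91×√(1+1.5²) = 39.97 ft
R = A/P = 184.4/39.97 = 4.614 ft
Q = (1.486/n)·A·R^(2/3)·S^(1/2) = (1.486/0.032) × 184.4 × 4.614^(2/3) × 0.0032^(1/2) = 1343 ft³/s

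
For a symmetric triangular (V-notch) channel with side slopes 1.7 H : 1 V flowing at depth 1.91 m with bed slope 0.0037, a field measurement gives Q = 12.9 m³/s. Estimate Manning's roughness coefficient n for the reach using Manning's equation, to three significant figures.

0.0257

A = z·y² = 1.7×1.91² = 6.202 m²
P = 2y√(1+z²) = 2×1.91×√(1+1.7²) = 7.534 m
R = A/P = 6.202/7.534 = 0.8231 m
n = (1/Q)·A·R^(2/3)·S^(1/2) = (1/12.9) × 6.202 × 0.8783 × 0.06083 = 0.02568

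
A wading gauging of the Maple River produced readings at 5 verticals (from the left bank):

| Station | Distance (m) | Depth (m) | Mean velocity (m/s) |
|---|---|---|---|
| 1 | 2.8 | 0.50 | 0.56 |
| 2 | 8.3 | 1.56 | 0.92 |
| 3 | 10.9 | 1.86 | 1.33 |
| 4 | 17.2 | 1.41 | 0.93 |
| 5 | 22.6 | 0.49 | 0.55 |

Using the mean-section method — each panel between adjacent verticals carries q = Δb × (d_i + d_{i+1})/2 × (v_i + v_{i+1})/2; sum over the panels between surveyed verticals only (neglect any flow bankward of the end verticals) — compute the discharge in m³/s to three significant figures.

24.6 m³/s

Panel 1-2: Δb = 5.5 m, d̄ = (0.50+1.56)/2 = 1.03, v̄ = (0.56+0.92)/2 = 0.74 → q = 5.5×1.03×0.74 = 4.192 m³/s
Panel 2-3: Δb = 2.6 m, d̄ = (1.56+1.86)/2 = 1.71, v̄ = (0.92+1.33)/2 = 1.125 → q = 2.6×1.71×1.125 = 5.002 m³/s
Panel 3-4: Δb = 6.3 m, d̄ = (1.86+1.41)/2 = 1.635, v̄ = (1.33+0.93)/2 = 1.13 → q = 6.3×1.635×1.13 = 11.64 m³/s
Panel 4-5: Δb = 5.4 m, d̄ = (1.41+0.49)/2 = 0.95, v̄ = (0.93+0.55)/2 = 0.74 → q = 5.4×0.95×0.74 = 3.796 m³/s
Q = Σ q = 24.63 m³/s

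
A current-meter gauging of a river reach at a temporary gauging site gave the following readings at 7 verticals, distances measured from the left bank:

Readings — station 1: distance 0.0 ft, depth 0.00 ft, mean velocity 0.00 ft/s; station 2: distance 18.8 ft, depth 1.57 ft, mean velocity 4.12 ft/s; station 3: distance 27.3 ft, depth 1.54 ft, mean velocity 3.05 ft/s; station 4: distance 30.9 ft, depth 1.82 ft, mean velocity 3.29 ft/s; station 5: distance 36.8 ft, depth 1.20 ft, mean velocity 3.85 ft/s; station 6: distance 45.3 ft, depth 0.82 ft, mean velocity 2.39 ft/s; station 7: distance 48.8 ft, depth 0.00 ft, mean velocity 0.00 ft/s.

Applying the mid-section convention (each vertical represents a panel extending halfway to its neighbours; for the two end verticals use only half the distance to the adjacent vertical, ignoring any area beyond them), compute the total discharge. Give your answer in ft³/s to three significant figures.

190 ft³/s

w_2 = (27.3 − 0.0)/2 = 13.65 ft; q_2 = 4.12 × 1.57 × 13.65 = 88.29 ft³/s
w_3 = (30.9 − 18.8)/2 = 6.05 ft; q_3 = 3.05 × 1.54 × 6.05 = 28.42 ft³/s
w_4 = (36.8 − 27.3)/2 = 4.75 ft; q_4 = 3.29 × 1.82 × 4.75 = 28.44 ft³/s
w_5 = (45.3 − 30.9)/2 = 7.2 ft; q_5 = 3.85 × 1.20 × 7.2 = 33.26 ft³/s
w_6 = (48.8 − 36.8)/2 = 6 ft; q_6 = 2.39 × 0.82 × 6 = 11.76 ft³/s
Stations 1, 7 contribute zero (depth or velocity is 0).
Q = Σ qᵢ = 190.2 ft³/s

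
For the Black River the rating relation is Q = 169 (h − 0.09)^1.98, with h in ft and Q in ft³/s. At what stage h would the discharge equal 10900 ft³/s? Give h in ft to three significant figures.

h − h₀ = (Q/C)^(1/b) = (10900/169)^(1/1.98) = 8.202 ft
h = 0.09 + 8.202 = 8.292 ft

8.29 ft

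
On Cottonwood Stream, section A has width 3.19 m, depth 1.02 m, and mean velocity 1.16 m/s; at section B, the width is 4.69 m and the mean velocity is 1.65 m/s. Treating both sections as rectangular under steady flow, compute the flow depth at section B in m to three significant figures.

Q = A₁V₁ = (3.19×1.02) × 1.16 = 3.774 m³/s
d₂ = Q/(b₂ V₂) = 3.774/(4.69×1.65) = 0.4877 m

0.488 m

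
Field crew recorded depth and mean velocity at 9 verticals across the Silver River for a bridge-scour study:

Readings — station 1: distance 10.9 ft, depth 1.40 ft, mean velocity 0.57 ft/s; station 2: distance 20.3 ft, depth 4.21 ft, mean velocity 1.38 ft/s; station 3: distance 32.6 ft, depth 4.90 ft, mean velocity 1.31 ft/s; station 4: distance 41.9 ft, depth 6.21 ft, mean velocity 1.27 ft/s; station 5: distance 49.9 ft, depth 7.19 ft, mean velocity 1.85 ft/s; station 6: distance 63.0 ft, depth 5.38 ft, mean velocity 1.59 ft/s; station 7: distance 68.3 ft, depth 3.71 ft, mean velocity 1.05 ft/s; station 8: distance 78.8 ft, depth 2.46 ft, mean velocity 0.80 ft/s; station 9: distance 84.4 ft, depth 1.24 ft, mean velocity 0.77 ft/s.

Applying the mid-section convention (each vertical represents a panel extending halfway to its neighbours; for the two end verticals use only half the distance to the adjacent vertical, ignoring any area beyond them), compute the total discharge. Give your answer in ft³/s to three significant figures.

w_1 = (20.3 − 10.9)/2 = 4.7 ft; q_1 = 0.57 × 1.40 × 4.7 = 3.751 ft³/s
w_2 = (32.6 − 10.9)/2 = 10.85 ft; q_2 = 1.38 × 4.21 × 10.85 = 63.04 ft³/s
w_3 = (41.9 − 20.3)/2 = 10.8 ft; q_3 = 1.31 × 4.90 × 10.8 = 69.33 ft³/s
w_4 = (49.9 − 32.6)/2 = 8.65 ft; q_4 = 1.27 × 6.21 × 8.65 = 68.22 ft³/s
w_5 = (63.0 − 41.9)/2 = 10.55 ft; q_5 = 1.85 × 7.19 × 10.55 = 140.3 ft³/s
w_6 = (68.3 − 49.9)/2 = 9.2 ft; q_6 = 1.59 × 5.38 × 9.2 = 78.70 ft³/s
w_7 = (78.8 − 63.0)/2 = 7.9 ft; q_7 = 1.05 × 3.71 × 7.9 = 30.77 ft³/s
w_8 = (84.4 − 68.3)/2 = 8.05 ft; q_8 = 0.80 × 2.46 × 8.05 = 15.84 ft³/s
w_9 = (84.4 − 78.8)/2 = 2.8 ft; q_9 = 0.77 × 1.24 × 2.8 = 2.673 ft³/s
Q = Σ qᵢ = 472.7 ft³/s

473 ft³/s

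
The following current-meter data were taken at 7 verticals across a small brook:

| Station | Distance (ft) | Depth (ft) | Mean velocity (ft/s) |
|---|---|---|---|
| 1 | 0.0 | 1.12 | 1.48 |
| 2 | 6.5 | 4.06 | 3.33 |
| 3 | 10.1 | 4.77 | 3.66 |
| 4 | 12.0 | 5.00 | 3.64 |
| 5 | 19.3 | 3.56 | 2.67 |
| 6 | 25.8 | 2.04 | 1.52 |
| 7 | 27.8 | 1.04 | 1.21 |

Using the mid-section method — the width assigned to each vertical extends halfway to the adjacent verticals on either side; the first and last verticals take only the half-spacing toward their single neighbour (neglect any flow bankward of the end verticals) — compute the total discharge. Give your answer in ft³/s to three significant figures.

285 ft³/s

w_1 = (6.5 − 0.0)/2 = 3.25 ft; q_1 = 1.48 × 1.12 × 3.25 = 5.387 ft³/s
w_2 = (10.1 − 0.0)/2 = 5.05 ft; q_2 = 3.33 × 4.06 × 5.05 = 68.27 ft³/s
w_3 = (12.0 − 6.5)/2 = 2.75 ft; q_3 = 3.66 × 4.77 × 2.75 = 48.01 ft³/s
w_4 = (19.3 − 10.1)/2 = 4.6 ft; q_4 = 3.64 × 5.00 × 4.6 = 83.72 ft³/s
w_5 = (25.8 − 12.0)/2 = 6.9 ft; q_5 = 2.67 × 3.56 × 6.9 = 65.59 ft³/s
w_6 = (27.8 − 19.3)/2 = 4.25 ft; q_6 = 1.52 × 2.04 × 4.25 = 13.18 ft³/s
w_7 = (27.8 − 25.8)/2 = 1 ft; q_7 = 1.21 × 1.04 × 1 = 1.258 ft³/s
Q = Σ qᵢ = 285.4 ft³/s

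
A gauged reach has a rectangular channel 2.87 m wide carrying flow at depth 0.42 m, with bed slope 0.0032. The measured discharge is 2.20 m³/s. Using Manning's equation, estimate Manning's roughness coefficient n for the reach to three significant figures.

0.0146

A = b·y = 2.87 × 0.42 = 1.205 m²
P = b + 2y = 2.87 + 2×0.42 = 3.710 m
R = A/P = 1.205/3.710 = 0.3249 m
n = (1/Q)·A·R^(2/3)·S^(1/2) = (1/2.20) × 1.205 × 0.4726 × 0.05657 = 0.01465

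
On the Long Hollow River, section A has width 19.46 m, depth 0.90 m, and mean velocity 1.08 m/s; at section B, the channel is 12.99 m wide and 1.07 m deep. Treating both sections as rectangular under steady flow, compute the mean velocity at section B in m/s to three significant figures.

Q = A₁V₁ = (19.46×0.90) × 1.08 = 18.92 m³/s
A₂ = 12.99 × 1.07 = 13.90 m²
V₂ = Q/A₂ = 18.92/13.90 = 1.361 m/s

1.36 m/s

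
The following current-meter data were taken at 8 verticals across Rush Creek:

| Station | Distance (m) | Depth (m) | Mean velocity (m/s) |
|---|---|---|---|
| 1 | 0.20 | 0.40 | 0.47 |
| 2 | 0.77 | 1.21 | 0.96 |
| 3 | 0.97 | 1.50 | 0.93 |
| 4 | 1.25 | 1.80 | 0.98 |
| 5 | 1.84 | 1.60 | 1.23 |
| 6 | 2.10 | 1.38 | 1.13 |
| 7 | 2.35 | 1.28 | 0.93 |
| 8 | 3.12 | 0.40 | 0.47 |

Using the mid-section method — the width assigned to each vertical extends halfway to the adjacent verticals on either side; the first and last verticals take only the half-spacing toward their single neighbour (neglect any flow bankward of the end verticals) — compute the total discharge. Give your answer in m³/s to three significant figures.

w_1 = (0.77 − 0.20)/2 = 0.285 m; q_1 = 0.47 × 0.40 × 0.285 = 0.05358 m³/s
w_2 = (0.97 − 0.20)/2 = 0.385 m; q_2 = 0.96 × 1.21 × 0.385 = 0.4472 m³/s
w_3 = (1.25 − 0.77)/2 = 0.24 m; q_3 = 0.93 × 1.50 × 0.24 = 0.3348 m³/s
w_4 = (1.84 − 0.97)/2 = 0.435 m; q_4 = 0.98 × 1.80 × 0.435 = 0.7673 m³/s
w_5 = (2.10 − 1.25)/2 = 0.425 m; q_5 = 1.23 × 1.60 × 0.425 = 0.8364 m³/s
w_6 = (2.35 − 1.84)/2 = 0.255 m; q_6 = 1.13 × 1.38 × 0.255 = 0.3976 m³/s
w_7 = (3.12 − 2.10)/2 = 0.51 m; q_7 = 0.93 × 1.28 × 0.51 = 0.6071 m³/s
w_8 = (3.12 − 2.35)/2 = 0.385 m; q_8 = 0.47 × 0.40 × 0.385 = 0.07238 m³/s
Q = Σ qᵢ = 3.516 m³/s

3.52 m³/s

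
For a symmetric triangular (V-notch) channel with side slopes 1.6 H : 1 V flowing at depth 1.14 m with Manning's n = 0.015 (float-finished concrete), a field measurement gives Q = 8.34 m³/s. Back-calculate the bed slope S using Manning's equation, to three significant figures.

0.00954

A = z·y² = 1.6×1.14² = 2.079 m²
P = 2y√(1+z²) = 2×1.14×√(1+1.6²) = 4.302 m
R = A/P = 2.079/4.302 = 0.4834 m
S = (Q·n / (1·A·R^(2/3)))² = (8.34×0.015 / (1×2.079×0.6159))² = 0.009542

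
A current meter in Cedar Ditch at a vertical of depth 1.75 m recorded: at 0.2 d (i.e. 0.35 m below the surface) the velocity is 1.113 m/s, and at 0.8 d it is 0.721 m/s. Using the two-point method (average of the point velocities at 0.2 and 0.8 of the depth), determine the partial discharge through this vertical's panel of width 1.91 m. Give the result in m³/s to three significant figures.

3.07 m³/s

v̄ = (1.113 + 0.721) / 2 = 0.9170 m/s
q = v̄ × d × w = 0.9170 × 1.75 × 1.91 = 3.065 m³/s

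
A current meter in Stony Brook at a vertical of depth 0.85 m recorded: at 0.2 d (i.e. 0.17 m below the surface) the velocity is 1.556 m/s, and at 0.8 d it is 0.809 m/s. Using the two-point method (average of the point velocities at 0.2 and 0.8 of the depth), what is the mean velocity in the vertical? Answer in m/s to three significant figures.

v̄ = (1.556 + 0.809) / 2 = 1.183 m/s

1.18 m/s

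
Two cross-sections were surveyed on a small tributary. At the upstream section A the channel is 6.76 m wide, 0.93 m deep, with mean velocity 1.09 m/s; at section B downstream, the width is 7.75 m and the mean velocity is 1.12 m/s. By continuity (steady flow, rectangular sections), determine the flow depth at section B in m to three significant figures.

0.789 m

Q = A₁V₁ = (6.76×0.93) × 1.09 = 6.853 m³/s
d₂ = Q/(b₂ V₂) = 6.853/(7.75×1.12) = 0.7895 m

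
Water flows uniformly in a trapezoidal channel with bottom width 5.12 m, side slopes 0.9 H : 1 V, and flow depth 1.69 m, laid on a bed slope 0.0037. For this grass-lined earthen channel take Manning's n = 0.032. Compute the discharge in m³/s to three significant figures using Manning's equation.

A = (b + z·y)·y = (5.12 + 0.9×1.69)×1.69 = 11.22 m²
P = b + 2y√(1+z²) = 5.12 + 2×1.69×√(1+0.9²) = 9.667 m
R = A/P = 11.22/9.667 = 1.161 m
Q = (1/n)·A·R^(2/3)·S^(1/2) = (1/0.032) × 11.22 × 1.161^(2/3) × 0.0037^(1/2) = 23.57 m³/s

23.6 m³/s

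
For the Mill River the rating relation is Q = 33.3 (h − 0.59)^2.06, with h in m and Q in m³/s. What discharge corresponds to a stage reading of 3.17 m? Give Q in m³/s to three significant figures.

Q = 33.3 × (3.17 − 0.59)^2.06 = 33.3 × 2.58^2.06 = 234.6 m³/s

235 m³/s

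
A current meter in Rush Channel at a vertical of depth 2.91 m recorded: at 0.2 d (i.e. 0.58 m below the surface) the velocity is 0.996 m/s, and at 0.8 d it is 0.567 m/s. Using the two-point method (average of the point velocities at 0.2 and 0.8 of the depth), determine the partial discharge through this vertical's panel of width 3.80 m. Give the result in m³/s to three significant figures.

v̄ = (0.996 + 0.567) / 2 = 0.7815 m/s
q = v̄ × d × w = 0.7815 × 2.91 × 3.80 = 8.642 m³/s

8.64 m³/s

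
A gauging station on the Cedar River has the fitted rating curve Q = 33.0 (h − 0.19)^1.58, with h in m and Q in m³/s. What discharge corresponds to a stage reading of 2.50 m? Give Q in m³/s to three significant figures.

124 m³/s

Q = 33.0 × (2.50 − 0.19)^1.58 = 33.0 × 2.31^1.58 = 123.9 m³/s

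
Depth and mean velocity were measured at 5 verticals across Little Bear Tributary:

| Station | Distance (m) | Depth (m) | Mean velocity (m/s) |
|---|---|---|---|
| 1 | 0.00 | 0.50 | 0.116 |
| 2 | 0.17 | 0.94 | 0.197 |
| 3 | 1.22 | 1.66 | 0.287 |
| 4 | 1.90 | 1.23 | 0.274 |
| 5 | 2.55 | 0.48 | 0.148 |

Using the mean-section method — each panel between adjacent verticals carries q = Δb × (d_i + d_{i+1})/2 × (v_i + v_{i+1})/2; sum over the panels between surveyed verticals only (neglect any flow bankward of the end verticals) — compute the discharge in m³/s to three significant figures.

Panel 1-2: Δb = 0.17 m, d̄ = (0.50+0.94)/2 = 0.72, v̄ = (0.116+0.197)/2 = 0.1565 → q = 0.17×0.72×0.1565 = 0.01916 m³/s
Panel 2-3: Δb = 1.05 m, d̄ = (0.94+1.66)/2 = 1.3, v̄ = (0.197+0.287)/2 = 0.242 → q = 1.05×1.3×0.242 = 0.3303 m³/s
Panel 3-4: Δb = 0.68 m, d̄ = (1.66+1.23)/2 = 1.445, v̄ = (0.287+0.274)/2 = 0.2805 → q = 0.68×1.445×0.2805 = 0.2756 m³/s
Panel 4-5: Δb = 0.65 m, d̄ = (1.23+0.48)/2 = 0.855, v̄ = (0.274+0.148)/2 = 0.211 → q = 0.65×0.855×0.211 = 0.1173 m³/s
Q = Σ q = 0.7424 m³/s

0.742 m³/s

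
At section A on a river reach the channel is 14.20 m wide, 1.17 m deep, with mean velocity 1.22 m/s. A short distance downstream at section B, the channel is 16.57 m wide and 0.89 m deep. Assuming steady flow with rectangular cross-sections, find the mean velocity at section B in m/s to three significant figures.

1.37 m/s

Q = A₁V₁ = (14.20×1.17) × 1.22 = 20.27 m³/s
A₂ = 16.57 × 0.89 = 14.75 m²
V₂ = Q/A₂ = 20.27/14.75 = 1.374 m/s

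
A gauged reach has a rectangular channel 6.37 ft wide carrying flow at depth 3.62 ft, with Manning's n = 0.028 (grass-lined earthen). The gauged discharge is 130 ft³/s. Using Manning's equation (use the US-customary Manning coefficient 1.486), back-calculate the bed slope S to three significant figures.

0.00559

A = b·y = 6.37 × 3.62 = 23.06 ft²
P = b + 2y = 6.37 + 2×3.62 = 13.61 ft
R = A/P = 23.06/13.61 = 1.694 ft
S = (Q·n / (1.486·A·R^(2/3)))² = (130×0.028 / (1.486×23.06×1.421))² = 0.005587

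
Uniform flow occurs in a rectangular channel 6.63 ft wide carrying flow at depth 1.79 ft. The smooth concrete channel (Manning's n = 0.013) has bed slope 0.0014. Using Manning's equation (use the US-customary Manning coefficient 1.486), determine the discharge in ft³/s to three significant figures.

A = b·y = 6.63 × 1.79 = 11.87 ft²
P = b + 2y = 6.63 + 2×1.79 = 10.21 ft
R = A/P = 11.87/10.21 = 1.162 ft
Q = (1.486/n)·A·R^(2/3)·S^(1/2) = (1.486/0.013) × 11.87 × 1.162^(2/3) × 0.0014^(1/2) = 56.11 ft³/s

56.1 ft³/s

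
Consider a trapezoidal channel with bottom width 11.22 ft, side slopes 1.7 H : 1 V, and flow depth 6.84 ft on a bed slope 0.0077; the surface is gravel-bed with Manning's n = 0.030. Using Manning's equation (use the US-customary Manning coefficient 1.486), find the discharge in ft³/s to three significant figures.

1740 ft³/s

A = (b + z·y)·y = (11.22 + 1.7×6.84)×6.84 = 156.3 ft²
P = b + 2y√(1+z²) = 11.22 + 2×6.84×√(1+1.7²) = 38.20 ft
R = A/P = 156.3/38.20 = 4.091 ft
Q = (1.486/n)·A·R^(2/3)·S^(1/2) = (1.486/0.030) × 156.3 × 4.091^(2/3) × 0.0077^(1/2) = 1738 ft³/s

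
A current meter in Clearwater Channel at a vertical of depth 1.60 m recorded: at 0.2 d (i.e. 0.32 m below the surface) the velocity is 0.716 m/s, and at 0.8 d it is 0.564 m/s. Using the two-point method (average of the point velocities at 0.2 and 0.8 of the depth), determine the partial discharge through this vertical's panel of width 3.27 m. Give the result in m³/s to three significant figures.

3.35 m³/s

v̄ = (0.716 + 0.564) / 2 = 0.6400 m/s
q = v̄ × d × w = 0.6400 × 1.60 × 3.27 = 3.348 m³/s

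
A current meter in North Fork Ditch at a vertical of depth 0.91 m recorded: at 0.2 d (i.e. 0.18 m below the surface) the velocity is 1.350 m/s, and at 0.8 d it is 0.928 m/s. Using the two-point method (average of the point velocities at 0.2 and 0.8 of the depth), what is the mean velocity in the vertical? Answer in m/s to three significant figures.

v̄ = (1.350 + 0.928) / 2 = 1.139 m/s

1.14 m/s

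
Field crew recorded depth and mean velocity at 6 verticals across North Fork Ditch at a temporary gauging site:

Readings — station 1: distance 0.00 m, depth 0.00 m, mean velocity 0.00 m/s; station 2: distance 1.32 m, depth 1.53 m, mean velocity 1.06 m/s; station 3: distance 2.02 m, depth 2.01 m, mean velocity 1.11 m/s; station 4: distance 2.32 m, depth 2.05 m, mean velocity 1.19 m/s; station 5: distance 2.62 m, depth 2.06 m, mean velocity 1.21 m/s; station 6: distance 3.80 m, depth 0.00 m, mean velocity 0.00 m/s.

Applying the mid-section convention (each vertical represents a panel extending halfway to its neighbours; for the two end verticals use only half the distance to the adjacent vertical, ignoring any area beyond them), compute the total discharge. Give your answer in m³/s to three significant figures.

5.33 m³/s

w_2 = (2.02 − 0.00)/2 = 1.01 m; q_2 = 1.06 × 1.53 × 1.01 = 1.638 m³/s
w_3 = (2.32 − 1.32)/2 = 0.5 m; q_3 = 1.11 × 2.01 × 0.5 = 1.116 m³/s
w_4 = (2.62 − 2.02)/2 = 0.3 m; q_4 = 1.19 × 2.05 × 0.3 = 0.7319 m³/s
w_5 = (3.80 − 2.32)/2 = 0.74 m; q_5 = 1.21 × 2.06 × 0.74 = 1.845 m³/s
Stations 1, 6 contribute zero (depth or velocity is 0).
Q = Σ qᵢ = 5.330 m³/s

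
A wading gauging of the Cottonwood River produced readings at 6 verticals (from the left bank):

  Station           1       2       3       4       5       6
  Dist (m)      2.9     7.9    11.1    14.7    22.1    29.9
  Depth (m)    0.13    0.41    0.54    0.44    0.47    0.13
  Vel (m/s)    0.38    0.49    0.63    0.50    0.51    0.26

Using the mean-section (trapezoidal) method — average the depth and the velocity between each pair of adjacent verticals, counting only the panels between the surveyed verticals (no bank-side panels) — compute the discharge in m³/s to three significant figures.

5.04 m³/s

Panel 1-2: Δb = 5 m, d̄ = (0.13+0.41)/2 = 0.27, v̄ = (0.38+0.49)/2 = 0.435 → q = 5×0.27×0.435 = 0.5873 m³/s
Panel 2-3: Δb = 3.2 m, d̄ = (0.41+0.54)/2 = 0.475, v̄ = (0.49+0.63)/2 = 0.56 → q = 3.2×0.475×0.56 = 0.8512 m³/s
Panel 3-4: Δb = 3.6 m, d̄ = (0.54+0.44)/2 = 0.49, v̄ = (0.63+0.50)/2 = 0.565 → q = 3.6×0.49×0.565 = 0.9967 m³/s
Panel 4-5: Δb = 7.4 m, d̄ = (0.44+0.47)/2 = 0.455, v̄ = (0.50+0.51)/2 = 0.505 → q = 7.4×0.455×0.505 = 1.700 m³/s
Panel 5-6: Δb = 7.8 m, d̄ = (0.47+0.13)/2 = 0.3, v̄ = (0.51+0.26)/2 = 0.385 → q = 7.8×0.3×0.385 = 0.9009 m³/s
Q = Σ q = 5.036 m³/s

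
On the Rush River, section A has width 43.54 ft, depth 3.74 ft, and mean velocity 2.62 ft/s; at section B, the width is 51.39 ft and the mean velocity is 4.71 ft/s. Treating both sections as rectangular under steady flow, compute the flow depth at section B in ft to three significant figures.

Q = A₁V₁ = (43.54×3.74) × 2.62 = 426.6 ft³/s
d₂ = Q/(b₂ V₂) = 426.6/(51.39×4.71) = 1.763 ft

1.76 ft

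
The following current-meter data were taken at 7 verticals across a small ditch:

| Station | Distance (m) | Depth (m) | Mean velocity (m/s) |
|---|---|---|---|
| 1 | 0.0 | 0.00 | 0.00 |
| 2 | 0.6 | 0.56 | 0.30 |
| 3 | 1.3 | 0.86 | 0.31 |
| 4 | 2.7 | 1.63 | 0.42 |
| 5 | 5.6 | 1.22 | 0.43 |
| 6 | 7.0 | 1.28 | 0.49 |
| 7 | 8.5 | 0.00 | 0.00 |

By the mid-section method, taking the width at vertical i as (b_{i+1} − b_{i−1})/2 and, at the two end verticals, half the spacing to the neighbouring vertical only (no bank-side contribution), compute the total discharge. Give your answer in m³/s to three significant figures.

w_2 = (1.3 − 0.0)/2 = 0.65 m; q_2 = 0.30 × 0.56 × 0.65 = 0.1092 m³/s
w_3 = (2.7 − 0.6)/2 = 1.05 m; q_3 = 0.31 × 0.86 × 1.05 = 0.2799 m³/s
w_4 = (5.6 − 1.3)/2 = 2.15 m; q_4 = 0.42 × 1.63 × 2.15 = 1.472 m³/s
w_5 = (7.0 − 2.7)/2 = 2.15 m; q_5 = 0.43 × 1.22 × 2.15 = 1.128 m³/s
w_6 = (8.5 − 5.6)/2 = 1.45 m; q_6 = 0.49 × 1.28 × 1.45 = 0.9094 m³/s
Stations 1, 7 contribute zero (depth or velocity is 0).
Q = Σ qᵢ = 3.898 m³/s

3.90 m³/s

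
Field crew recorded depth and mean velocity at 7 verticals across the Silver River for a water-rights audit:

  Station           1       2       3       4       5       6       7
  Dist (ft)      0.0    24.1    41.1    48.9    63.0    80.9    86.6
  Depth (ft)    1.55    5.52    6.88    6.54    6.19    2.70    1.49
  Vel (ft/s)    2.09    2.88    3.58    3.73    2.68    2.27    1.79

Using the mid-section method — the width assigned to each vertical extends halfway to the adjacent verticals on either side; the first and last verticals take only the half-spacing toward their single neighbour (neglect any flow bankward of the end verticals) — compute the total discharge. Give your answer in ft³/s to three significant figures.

1280 ft³/s

w_1 = (24.1 − 0.0)/2 = 12.05 ft; q_1 = 2.09 × 1.55 × 12.05 = 39.04 ft³/s
w_2 = (41.1 − 0.0)/2 = 20.55 ft; q_2 = 2.88 × 5.52 × 20.55 = 326.7 ft³/s
w_3 = (48.9 − 24.1)/2 = 12.4 ft; q_3 = 3.58 × 6.88 × 12.4 = 305.4 ft³/s
w_4 = (63.0 − 41.1)/2 = 10.95 ft; q_4 = 3.73 × 6.54 × 10.95 = 267.1 ft³/s
w_5 = (80.9 − 48.9)/2 = 16 ft; q_5 = 2.68 × 6.19 × 16 = 265.4 ft³/s
w_6 = (86.6 − 63.0)/2 = 11.8 ft; q_6 = 2.27 × 2.70 × 11.8 = 72.32 ft³/s
w_7 = (86.6 − 80.9)/2 = 2.85 ft; q_7 = 1.79 × 1.49 × 2.85 = 7.601 ft³/s
Q = Σ qᵢ = 1284 ft³/s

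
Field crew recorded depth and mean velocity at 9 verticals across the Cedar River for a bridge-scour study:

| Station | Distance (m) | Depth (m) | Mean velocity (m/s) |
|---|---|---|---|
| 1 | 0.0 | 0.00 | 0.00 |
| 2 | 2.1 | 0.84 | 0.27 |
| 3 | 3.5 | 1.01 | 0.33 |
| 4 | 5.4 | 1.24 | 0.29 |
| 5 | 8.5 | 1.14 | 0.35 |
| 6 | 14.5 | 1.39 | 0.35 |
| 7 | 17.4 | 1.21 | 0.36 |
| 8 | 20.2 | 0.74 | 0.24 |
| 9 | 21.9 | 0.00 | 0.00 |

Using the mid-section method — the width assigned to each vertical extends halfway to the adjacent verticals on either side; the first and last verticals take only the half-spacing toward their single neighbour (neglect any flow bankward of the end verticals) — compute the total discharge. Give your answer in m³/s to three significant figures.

7.47 m³/s

w_2 = (3.5 − 0.0)/2 = 1.75 m; q_2 = 0.27 × 0.84 × 1.75 = 0.3969 m³/s
w_3 = (5.4 − 2.1)/2 = 1.65 m; q_3 = 0.33 × 1.01 × 1.65 = 0.5499 m³/s
w_4 = (8.5 − 3.5)/2 = 2.5 m; q_4 = 0.29 × 1.24 × 2.5 = 0.8990 m³/s
w_5 = (14.5 − 5.4)/2 = 4.55 m; q_5 = 0.35 × 1.14 × 4.55 = 1.815 m³/s
w_6 = (17.4 − 8.5)/2 = 4.45 m; q_6 = 0.35 × 1.39 × 4.45 = 2.165 m³/s
w_7 = (20.2 − 14.5)/2 = 2.85 m; q_7 = 0.36 × 1.21 × 2.85 = 1.241 m³/s
w_8 = (21.9 − 17.4)/2 = 2.25 m; q_8 = 0.24 × 0.74 × 2.25 = 0.3996 m³/s
Stations 1, 9 contribute zero (depth or velocity is 0).
Q = Σ qᵢ = 7.467 m³/s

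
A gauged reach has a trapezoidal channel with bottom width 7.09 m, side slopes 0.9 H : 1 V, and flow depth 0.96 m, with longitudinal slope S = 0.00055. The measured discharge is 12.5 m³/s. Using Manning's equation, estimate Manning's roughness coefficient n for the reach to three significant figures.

0.0122

A = (b + z·y)·y = (7.09 + 0.9×0.96)×0.96 = 7.636 m²
P = b + 2y√(1+z²) = 7.09 + 2×0.96×√(1+0.9²) = 9.673 m
R = A/P = 7.636/9.673 = 0.7894 m
n = (1/Q)·A·R^(2/3)·S^(1/2) = (1/12.5) × 7.636 × 0.8541 × 0.02345 = 0.01224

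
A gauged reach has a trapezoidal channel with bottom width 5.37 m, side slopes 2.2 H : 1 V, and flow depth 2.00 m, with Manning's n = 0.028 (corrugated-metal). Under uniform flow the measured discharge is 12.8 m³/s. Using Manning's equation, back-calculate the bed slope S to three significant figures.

A = (b + z·y)·y = (5.37 + 2.2×2.00)×2.00 = 19.54 m²
P = b + 2y√(1+z²) = 5.37 + 2×2.00×√(1+2.2²) = 15.04 m
R = A/P = 19.54/15.04 = 1.300 m
S = (Q·n / (1·A·R^(2/3)))² = (12.8×0.028 / (1×19.54×1.191))² = 0.0002372

0.000237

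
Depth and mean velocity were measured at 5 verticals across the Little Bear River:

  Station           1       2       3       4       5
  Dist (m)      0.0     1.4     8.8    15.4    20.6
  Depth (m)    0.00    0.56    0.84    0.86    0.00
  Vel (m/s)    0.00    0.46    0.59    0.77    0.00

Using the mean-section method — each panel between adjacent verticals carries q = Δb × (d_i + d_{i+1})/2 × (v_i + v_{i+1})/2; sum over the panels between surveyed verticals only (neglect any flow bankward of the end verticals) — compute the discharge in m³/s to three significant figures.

7.49 m³/s

Panel 1-2: Δb = 1.4 m, d̄ = (0.00+0.56)/2 = 0.28, v̄ = (0.00+0.46)/2 = 0.23 → q = 1.4×0.28×0.23 = 0.09016 m³/s
Panel 2-3: Δb = 7.4 m, d̄ = (0.56+0.84)/2 = 0.7, v̄ = (0.46+0.59)/2 = 0.525 → q = 7.4×0.7×0.525 = 2.720 m³/s
Panel 3-4: Δb = 6.6 m, d̄ = (0.84+0.86)/2 = 0.85, v̄ = (0.59+0.77)/2 = 0.68 → q = 6.6×0.85×0.68 = 3.815 m³/s
Panel 4-5: Δb = 5.2 m, d̄ = (0.86+0.00)/2 = 0.43, v̄ = (0.77+0.00)/2 = 0.385 → q = 5.2×0.43×0.385 = 0.8609 m³/s
Q = Σ q = 7.485 m³/s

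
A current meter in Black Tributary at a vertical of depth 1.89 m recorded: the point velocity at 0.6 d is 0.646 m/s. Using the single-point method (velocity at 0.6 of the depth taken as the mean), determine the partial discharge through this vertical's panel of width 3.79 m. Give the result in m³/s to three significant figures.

4.63 m³/s

v̄ = v₀.₆ = 0.646 m/s
q = v̄ × d × w = 0.6460 × 1.89 × 3.79 = 4.627 m³/s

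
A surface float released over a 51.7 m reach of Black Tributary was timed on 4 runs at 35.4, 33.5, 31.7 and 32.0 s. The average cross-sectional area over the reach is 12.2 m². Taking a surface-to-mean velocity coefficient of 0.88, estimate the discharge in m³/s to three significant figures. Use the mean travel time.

16.7 m³/s

t̄ = (35.4 + 33.5 + 31.7 + 32.0) / 4 = 33.15 s
v_surface = L / t̄ = 51.7 / 33.15 = 1.560 m/s
v_mean = 0.88 × 1.560 = 1.372 m/s
Q = A × v_mean = 12.2 × 1.372 = 16.74 m³/s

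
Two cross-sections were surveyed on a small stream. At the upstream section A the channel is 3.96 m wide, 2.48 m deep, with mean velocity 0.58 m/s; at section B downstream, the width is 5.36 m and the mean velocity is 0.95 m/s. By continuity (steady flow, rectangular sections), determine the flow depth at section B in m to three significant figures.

1.12 m

Q = A₁V₁ = (3.96×2.48) × 0.58 = 5.696 m³/s
d₂ = Q/(b₂ V₂) = 5.696/(5.36×0.95) = 1.119 m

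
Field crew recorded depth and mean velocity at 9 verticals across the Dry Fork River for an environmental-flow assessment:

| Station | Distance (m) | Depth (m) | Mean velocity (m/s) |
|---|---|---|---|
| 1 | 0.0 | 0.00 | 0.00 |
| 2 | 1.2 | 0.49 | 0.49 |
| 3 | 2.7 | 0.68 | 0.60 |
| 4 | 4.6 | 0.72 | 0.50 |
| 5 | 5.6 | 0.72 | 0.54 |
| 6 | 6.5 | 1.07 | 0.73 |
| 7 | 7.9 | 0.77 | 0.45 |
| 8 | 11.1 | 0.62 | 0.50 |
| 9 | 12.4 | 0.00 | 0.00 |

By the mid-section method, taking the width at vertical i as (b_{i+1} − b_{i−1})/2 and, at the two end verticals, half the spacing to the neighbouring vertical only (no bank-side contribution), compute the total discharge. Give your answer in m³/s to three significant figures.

w_2 = (2.7 − 0.0)/2 = 1.35 m; q_2 = 0.49 × 0.49 × 1.35 = 0.3241 m³/s
w_3 = (4.6 − 1.2)/2 = 1.7 m; q_3 = 0.60 × 0.68 × 1.7 = 0.6936 m³/s
w_4 = (5.6 − 2.7)/2 = 1.45 m; q_4 = 0.50 × 0.72 × 1.45 = 0.5220 m³/s
w_5 = (6.5 − 4.6)/2 = 0.95 m; q_5 = 0.54 × 0.72 × 0.95 = 0.3694 m³/s
w_6 = (7.9 − 5.6)/2 = 1.15 m; q_6 = 0.73 × 1.07 × 1.15 = 0.8983 m³/s
w_7 = (11.1 − 6.5)/2 = 2.3 m; q_7 = 0.45 × 0.77 × 2.3 = 0.7970 m³/s
w_8 = (12.4 − 7.9)/2 = 2.25 m; q_8 = 0.50 × 0.62 × 2.25 = 0.6975 m³/s
Stations 1, 9 contribute zero (depth or velocity is 0).
Q = Σ qᵢ = 4.302 m³/s

4.30 m³/s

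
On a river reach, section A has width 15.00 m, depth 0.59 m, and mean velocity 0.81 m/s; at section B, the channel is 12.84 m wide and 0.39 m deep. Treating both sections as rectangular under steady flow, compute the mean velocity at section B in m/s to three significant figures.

1.43 m/s

Q = A₁V₁ = (15.00×0.59) × 0.81 = 7.169 m³/s
A₂ = 12.84 × 0.39 = 5.008 m²
V₂ = Q/A₂ = 7.169/5.008 = 1.432 m/s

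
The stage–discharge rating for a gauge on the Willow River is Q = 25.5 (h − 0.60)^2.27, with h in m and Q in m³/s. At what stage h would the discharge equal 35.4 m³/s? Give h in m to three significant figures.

h − h₀ = (Q/C)^(1/b) = (35.4/25.5)^(1/2.27) = 1.155 m
h = 0.60 + 1.155 = 1.755 m

1.76 m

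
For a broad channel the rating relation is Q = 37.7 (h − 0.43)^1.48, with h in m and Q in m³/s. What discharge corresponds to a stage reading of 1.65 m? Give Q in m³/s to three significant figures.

50.6 m³/s

Q = 37.7 × (1.65 − 0.43)^1.48 = 37.7 × 1.22^1.48 = 50.60 m³/s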